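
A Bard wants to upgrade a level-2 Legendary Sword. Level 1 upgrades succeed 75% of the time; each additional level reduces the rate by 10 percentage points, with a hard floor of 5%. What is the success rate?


raw_rate = 75 - 10 * (2 - 1)
= 75 - 10 * 1
= 75 - 10
= 65
Apply floor: max(65, 5) = 65%

65%


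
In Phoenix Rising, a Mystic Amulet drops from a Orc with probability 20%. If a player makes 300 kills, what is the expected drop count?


Expected drops = kills * (drop_rate / 100)
= 300 * (20 / 100)
= 300 * 0.2
= 60.0

60.0 drops


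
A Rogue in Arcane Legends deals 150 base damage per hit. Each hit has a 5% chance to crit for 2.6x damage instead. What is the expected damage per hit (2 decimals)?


E[dmg] = base * (1 + crit_chance * (crit_mult - 1))
cc as decimal = 5/100 = 0.05
cm - 1 = 2.6 - 1 = 1.6
Bonus factor = 0.05 * 1.6 = 0.08
Total multiplier = 1 + 0.08 = 1.08
Expected damage = 150 * 1.08 = 162.00

162.00 damage


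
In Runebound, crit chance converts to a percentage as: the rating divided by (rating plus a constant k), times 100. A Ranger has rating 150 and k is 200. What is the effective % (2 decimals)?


effective% = rating / (rating + k) * 100
= 150 / (150 + 200) * 100
= 150 / 350 * 100
= 0.428571 * 100
= 42.86%

42.86%


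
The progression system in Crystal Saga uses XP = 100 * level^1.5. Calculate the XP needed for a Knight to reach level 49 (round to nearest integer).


XP = 100 * level^1.5
Substitute level = 49:
XP = 100 * 49^1.5
= 100 * 343.0
= 34300

34300 XP


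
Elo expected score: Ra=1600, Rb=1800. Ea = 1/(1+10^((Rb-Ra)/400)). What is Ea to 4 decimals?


Elo expected score: Ea = 1/(1 + 10^((Rb-Ra)/400))
Rb - Ra = 1800 - 1600 = 200
(Rb-Ra)/400 = 200/400 = 0.5
10^0.5 = 3.162278
Ea = 1/(1 + 3.162278) = 1/4.162278 = 0.2403

0.2403


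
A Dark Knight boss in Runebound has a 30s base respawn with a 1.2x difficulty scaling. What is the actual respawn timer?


Respawn time = base * multiplier
= 30 * 1.2
= 36.0 seconds

36.0 seconds


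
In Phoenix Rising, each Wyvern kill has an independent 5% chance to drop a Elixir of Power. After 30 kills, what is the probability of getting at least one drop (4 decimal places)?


P(at least one) = 1 - P(none) = 1 - (1-p)^n
p = 5/100 = 0.05
1 - p = 0.95
(1 - p)^30 = 0.95^30 = 0.214639
P(at least one) = 1 - 0.214639 = 0.7854

0.7854


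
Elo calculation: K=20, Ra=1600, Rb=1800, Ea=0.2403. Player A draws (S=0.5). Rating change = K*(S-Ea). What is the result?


Elo update: delta = K * (S - Ea), where S = 0.5 (draws)
S - Ea = 0.5 - 0.2403 = 0.2597
Rating change = 20 * 0.2597
= 5.19

5.19 rating points


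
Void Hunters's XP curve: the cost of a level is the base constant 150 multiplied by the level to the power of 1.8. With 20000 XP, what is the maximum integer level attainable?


XP = 150 * level^1.8, so level = (XP / 150)^(1/1.8)
= (20000 / 150)^(1/1.8)
= 133.3333^0.5556
= 15.1538
Floor: level = 15

level 15


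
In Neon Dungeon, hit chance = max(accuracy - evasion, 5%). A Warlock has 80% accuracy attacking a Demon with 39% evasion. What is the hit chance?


accuracy - evasion = 80 - 39 = 41
Apply floor: max(41, 5) = 41
Hit chance = 41%

41%


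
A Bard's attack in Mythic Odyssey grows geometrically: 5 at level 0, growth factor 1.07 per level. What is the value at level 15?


value = base * growth^level
= 5 * 1.07^15
= 5 * 2.759032
= 13.80

13.80 attack


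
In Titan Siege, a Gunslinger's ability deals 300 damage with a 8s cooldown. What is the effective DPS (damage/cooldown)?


DPS = damage / cooldown
= 300 / 8
= 37.50

37.50 DPS


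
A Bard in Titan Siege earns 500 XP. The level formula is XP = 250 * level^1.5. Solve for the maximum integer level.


XP = 250 * level^1.5, so level = (XP / 250)^(1/1.5)
= (500 / 250)^(1/1.5)
= 2.0^0.6667
= 1.5874
Floor: level = 1

level 1


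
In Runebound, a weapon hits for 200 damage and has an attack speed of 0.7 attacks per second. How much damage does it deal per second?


DPS = damage * attack_speed
= 200 * 0.7
= 140.0

140.0 DPS


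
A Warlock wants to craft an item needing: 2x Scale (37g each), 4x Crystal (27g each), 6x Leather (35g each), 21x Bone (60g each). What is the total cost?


Cost breakdown:
  Scale: 2 * 37 = 74
  Crystal: 4 * 27 = 108
  Leather: 6 * 35 = 210
  Bone: 21 * 60 = 1260
Total = 74 + 108 + 210 + 1260 = 1652

1652 gold


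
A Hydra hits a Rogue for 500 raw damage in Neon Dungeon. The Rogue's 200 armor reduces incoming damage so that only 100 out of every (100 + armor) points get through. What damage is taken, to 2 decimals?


actual = 500 * 100 / (100 + 200)
= 500 * 100 / 300
= 50000 / 300
= 166.67

166.67 damage


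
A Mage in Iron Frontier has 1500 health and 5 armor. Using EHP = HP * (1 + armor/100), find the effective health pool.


EHP = 1500 * (1 + 5/100)
= 1500 * (1 + 0.05)
= 1500 * 1.05
= 1575.0

1575.0 EHP


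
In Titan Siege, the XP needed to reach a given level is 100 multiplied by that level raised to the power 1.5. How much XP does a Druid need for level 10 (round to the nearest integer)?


XP = 100 * level^1.5
Substitute level = 10:
XP = 100 * 10^1.5
= 100 * 31.6228
= 3162

3162 XP


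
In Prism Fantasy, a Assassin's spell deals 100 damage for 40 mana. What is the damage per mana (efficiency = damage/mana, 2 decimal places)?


Efficiency = damage / mana
= 100 / 40
= 2.50

2.50 dmg/mana


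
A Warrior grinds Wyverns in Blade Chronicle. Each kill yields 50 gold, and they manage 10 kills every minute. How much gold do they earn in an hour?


Gold per minute = 50 * 10 = 500
Gold per hour = 500 * 60 = 30000

30000 gold/hour


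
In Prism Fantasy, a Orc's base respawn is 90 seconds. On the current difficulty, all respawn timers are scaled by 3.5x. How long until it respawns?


Respawn time = base * multiplier
= 90 * 3.5
= 315.0 seconds

315.0 seconds


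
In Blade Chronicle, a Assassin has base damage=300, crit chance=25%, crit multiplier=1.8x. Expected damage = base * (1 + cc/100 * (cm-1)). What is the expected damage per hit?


E[dmg] = base * (1 + crit_chance * (crit_mult - 1))
cc as decimal = 25/100 = 0.25
cm - 1 = 1.8 - 1 = 0.8
Bonus factor = 0.25 * 0.8 = 0.2
Total multiplier = 1 + 0.2 = 1.2
Expected damage = 300 * 1.2 = 360.00

360.00 damage


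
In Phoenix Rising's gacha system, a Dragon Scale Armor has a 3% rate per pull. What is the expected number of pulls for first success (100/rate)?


Expected pulls for a geometric distribution = 1/p = 100 / rate%
= 100 / 3
= 33.33

33.33 pulls


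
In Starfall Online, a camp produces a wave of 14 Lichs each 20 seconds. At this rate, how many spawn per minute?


Spawns per minute = count * (60 / interval)
= 14 * (60 / 20)
= 14 * 3.0
= 42.0

42.0 per minute


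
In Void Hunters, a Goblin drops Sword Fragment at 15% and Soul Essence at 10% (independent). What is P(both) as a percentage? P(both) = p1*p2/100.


For independent events, P(both) = P(A) * P(B)
= 15% * 10%
= 150 / 100 %
= 1.5%

1.5%


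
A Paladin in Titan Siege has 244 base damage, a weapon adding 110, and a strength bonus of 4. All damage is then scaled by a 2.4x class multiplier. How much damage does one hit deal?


Sum base + weapon + str = 244 + 110 + 4 = 358
Multiply by 2.4:
358 * 2.4 = 859.2

859.2 damage


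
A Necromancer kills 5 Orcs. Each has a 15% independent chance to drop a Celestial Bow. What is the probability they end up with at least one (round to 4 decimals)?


P(at least one) = 1 - P(none) = 1 - (1-p)^n
p = 15/100 = 0.15
1 - p = 0.85
(1 - p)^5 = 0.85^5 = 0.443705
P(at least one) = 1 - 0.443705 = 0.5563

0.5563


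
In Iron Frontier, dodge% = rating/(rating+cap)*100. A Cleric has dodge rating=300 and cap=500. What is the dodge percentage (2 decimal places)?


dodge% = 300 / (300 + 500) * 100
= 300 / 800 * 100
= 0.375 * 100
= 37.50%

37.50%


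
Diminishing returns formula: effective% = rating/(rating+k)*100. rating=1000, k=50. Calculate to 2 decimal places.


effective% = rating / (rating + k) * 100
= 1000 / (1000 + 50) * 100
= 1000 / 1050 * 100
= 0.952381 * 100
= 95.24%

95.24%


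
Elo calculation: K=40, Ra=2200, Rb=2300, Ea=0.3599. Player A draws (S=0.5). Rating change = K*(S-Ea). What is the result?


Elo update: delta = K * (S - Ea), where S = 0.5 (draws)
S - Ea = 0.5 - 0.3599 = 0.1401
Rating change = 40 * 0.1401
= 5.60

5.60 rating points


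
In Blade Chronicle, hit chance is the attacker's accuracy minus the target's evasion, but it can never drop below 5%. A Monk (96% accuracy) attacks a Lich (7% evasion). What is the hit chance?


accuracy - evasion = 96 - 7 = 89
Apply floor: max(89, 5) = 89
Hit chance = 89%

89%


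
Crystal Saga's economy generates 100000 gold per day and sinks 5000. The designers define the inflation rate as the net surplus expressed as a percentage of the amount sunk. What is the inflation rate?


Net gold = 100000 - 5000 = 95000
Inflation rate = net / sunk * 100 = 95000 / 5000 * 100
= 19.0 * 100
= 1900.00%

1900.00%


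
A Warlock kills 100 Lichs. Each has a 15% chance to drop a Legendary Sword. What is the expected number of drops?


Expected drops = kills * (drop_rate / 100)
= 100 * (15 / 100)
= 100 * 0.15
= 15.0

15.0 drops


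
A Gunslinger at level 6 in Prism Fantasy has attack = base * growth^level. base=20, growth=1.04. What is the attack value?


value = base * growth^level
= 20 * 1.04^6
= 20 * 1.265319
= 25.31

25.31 attack


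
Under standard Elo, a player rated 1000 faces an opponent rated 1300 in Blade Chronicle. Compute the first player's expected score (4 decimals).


Elo expected score: Ea = 1/(1 + 10^((Rb-Ra)/400))
Rb - Ra = 1300 - 1000 = 300
(Rb-Ra)/400 = 300/400 = 0.75
10^0.75 = 5.623413
Ea = 1/(1 + 5.623413) = 1/6.623413 = 0.1510

0.1510


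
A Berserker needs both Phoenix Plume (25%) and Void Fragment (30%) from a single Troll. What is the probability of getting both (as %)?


For independent events, P(both) = P(A) * P(B)
= 25% * 30%
= 750 / 100 %
= 7.5%

7.5%


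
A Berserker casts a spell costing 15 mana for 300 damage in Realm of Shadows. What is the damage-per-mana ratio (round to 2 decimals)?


Efficiency = damage / mana
= 300 / 15
= 20.00

20.00 dmg/mana


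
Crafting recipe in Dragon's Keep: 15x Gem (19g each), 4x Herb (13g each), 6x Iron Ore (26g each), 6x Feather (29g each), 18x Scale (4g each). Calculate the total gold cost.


Cost breakdown:
  Gem: 15 * 19 = 285
  Herb: 4 * 13 = 52
  Iron Ore: 6 * 26 = 156
  Feather: 6 * 29 = 174
  Scale: 18 * 4 = 72
Total = 285 + 52 + 156 + 174 + 72 = 739

739 gold


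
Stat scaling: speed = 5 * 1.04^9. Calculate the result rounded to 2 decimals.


value = base * growth^level
= 5 * 1.04^9
= 5 * 1.423312
= 7.12

7.12 speed


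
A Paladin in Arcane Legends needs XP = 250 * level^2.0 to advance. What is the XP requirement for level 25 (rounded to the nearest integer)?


XP = 250 * level^2.0
Substitute level = 25:
XP = 250 * 25^2.0
= 250 * 625.0
= 156250

156250 XP


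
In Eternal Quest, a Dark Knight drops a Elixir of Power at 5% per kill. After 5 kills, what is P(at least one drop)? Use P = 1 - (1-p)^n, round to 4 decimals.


P(at least one) = 1 - P(none) = 1 - (1-p)^n
p = 5/100 = 0.05
1 - p = 0.95
(1 - p)^5 = 0.95^5 = 0.773781
P(at least one) = 1 - 0.773781 = 0.2262

0.2262


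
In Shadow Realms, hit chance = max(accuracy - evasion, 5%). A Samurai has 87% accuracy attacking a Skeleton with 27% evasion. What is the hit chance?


accuracy - evasion = 87 - 27 = 60
Apply floor: max(60, 5) = 60
Hit chance = 60%

60%


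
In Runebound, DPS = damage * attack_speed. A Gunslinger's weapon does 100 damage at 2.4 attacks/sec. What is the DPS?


DPS = damage * attack_speed
= 100 * 2.4
= 240.0

240.0 DPS


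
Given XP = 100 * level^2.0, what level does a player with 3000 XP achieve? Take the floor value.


XP = 100 * level^2.0, so level = (XP / 100)^(1/2.0)
= (3000 / 100)^(1/2.0)
= 30.0^0.5
= 5.4772
Floor: level = 5

level 5


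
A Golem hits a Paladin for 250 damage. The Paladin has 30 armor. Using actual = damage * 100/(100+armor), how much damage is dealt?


actual = 250 * 100 / (100 + 30)
= 250 * 100 / 130
= 25000 / 130
= 192.31

192.31 damage


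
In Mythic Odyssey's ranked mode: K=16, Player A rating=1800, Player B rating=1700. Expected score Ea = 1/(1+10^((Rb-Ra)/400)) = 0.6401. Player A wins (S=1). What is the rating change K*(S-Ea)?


Elo update: delta = K * (S - Ea), where S = 1 (wins)
S - Ea = 1 - 0.6401 = 0.3599
Rating change = 16 * 0.3599
= 5.76

5.76 rating points


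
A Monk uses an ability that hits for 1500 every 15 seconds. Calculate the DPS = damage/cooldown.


DPS = damage / cooldown
= 1500 / 15
= 100.00

100.00 DPS


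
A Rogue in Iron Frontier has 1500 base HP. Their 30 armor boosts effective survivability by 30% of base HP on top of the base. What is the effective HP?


EHP = 1500 * (1 + 30/100)
= 1500 * (1 + 0.3)
= 1500 * 1.3
= 1950.0

1950.0 EHP


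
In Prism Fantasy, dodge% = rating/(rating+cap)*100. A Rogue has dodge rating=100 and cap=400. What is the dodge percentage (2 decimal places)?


dodge% = 100 / (100 + 400) * 100
= 100 / 500 * 100
= 0.2 * 100
= 20.00%

20.00%


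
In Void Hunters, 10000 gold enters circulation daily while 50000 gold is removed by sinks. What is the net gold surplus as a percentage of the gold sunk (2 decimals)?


Net gold = 10000 - 50000 = -40000
Inflation rate = net / sunk * 100 = -40000 / 50000 * 100
= -0.8 * 100
= -80.00%

-80.00%


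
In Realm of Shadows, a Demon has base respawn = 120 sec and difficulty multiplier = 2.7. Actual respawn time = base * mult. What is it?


Respawn time = base * multiplier
= 120 * 2.7
= 324.0 seconds

324.0 seconds


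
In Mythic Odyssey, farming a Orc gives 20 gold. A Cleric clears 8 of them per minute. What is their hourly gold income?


Gold per minute = 20 * 8 = 160
Gold per hour = 160 * 60 = 9600

9600 gold/hour


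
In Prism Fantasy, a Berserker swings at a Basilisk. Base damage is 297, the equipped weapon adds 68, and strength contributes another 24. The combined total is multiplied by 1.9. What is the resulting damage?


Sum base + weapon + str = 297 + 68 + 24 = 389
Multiply by 1.9:
389 * 1.9 = 739.1

739.1 damage


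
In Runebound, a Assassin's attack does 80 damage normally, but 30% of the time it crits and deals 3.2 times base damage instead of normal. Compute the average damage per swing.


E[dmg] = base * (1 + crit_chance * (crit_mult - 1))
cc as decimal = 30/100 = 0.3
cm - 1 = 3.2 - 1 = 2.2
Bonus factor = 0.3 * 2.2 = 0.66
Total multiplier = 1 + 0.66 = 1.66
Expected damage = 80 * 1.66 = 132.80

132.80 damage


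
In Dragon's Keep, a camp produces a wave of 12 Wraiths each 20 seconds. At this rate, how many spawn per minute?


Spawns per minute = count * (60 / interval)
= 12 * (60 / 20)
= 12 * 3.0
= 36.0

36.0 per minute


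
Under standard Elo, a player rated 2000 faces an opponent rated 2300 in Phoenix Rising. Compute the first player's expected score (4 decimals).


Elo expected score: Ea = 1/(1 + 10^((Rb-Ra)/400))
Rb - Ra = 2300 - 2000 = 300
(Rb-Ra)/400 = 300/400 = 0.75
10^0.75 = 5.623413
Ea = 1/(1 + 5.623413) = 1/6.623413 = 0.1510

0.1510


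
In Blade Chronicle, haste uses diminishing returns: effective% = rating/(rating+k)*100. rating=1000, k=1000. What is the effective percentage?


effective% = rating / (rating + k) * 100
= 1000 / (1000 + 1000) * 100
= 1000 / 2000 * 100
= 0.5 * 100
= 50.00%

50.00%


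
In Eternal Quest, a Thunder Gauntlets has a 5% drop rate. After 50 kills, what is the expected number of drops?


Expected drops = kills * (drop_rate / 100)
= 50 * (5 / 100)
= 50 * 0.05
= 2.5

2.5 drops


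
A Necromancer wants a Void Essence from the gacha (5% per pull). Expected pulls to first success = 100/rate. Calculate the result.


Expected pulls for a geometric distribution = 1/p = 100 / rate%
= 100 / 5
= 20.0

20.0 pulls


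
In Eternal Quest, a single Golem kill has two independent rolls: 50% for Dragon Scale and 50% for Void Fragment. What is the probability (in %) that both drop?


For independent events, P(both) = P(A) * P(B)
= 50% * 50%
= 2500 / 100 %
= 25.0%

25.0%


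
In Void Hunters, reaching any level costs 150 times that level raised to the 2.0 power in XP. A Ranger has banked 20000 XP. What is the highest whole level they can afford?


XP = 150 * level^2.0, so level = (XP / 150)^(1/2.0)
= (20000 / 150)^(1/2.0)
= 133.3333^0.5
= 11.547
Floor: level = 11

level 11


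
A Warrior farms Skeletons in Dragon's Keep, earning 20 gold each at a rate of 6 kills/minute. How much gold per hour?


Gold per minute = 20 * 6 = 120
Gold per hour = 120 * 60 = 7200

7200 gold/hour


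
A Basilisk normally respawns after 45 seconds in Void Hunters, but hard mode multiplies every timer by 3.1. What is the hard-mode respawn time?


Respawn time = base * multiplier
= 45 * 3.1
= 139.5 seconds

139.5 seconds


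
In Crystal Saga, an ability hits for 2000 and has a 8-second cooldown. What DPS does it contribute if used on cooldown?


DPS = damage / cooldown
= 2000 / 8
= 250.00

250.00 DPS


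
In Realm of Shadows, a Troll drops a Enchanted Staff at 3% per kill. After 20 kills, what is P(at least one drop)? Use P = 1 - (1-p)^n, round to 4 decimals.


P(at least one) = 1 - P(none) = 1 - (1-p)^n
p = 3/100 = 0.03
1 - p = 0.97
(1 - p)^20 = 0.97^20 = 0.543794
P(at least one) = 1 - 0.543794 = 0.4562

0.4562


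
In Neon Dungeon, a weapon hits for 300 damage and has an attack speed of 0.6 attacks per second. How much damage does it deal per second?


DPS = damage * attack_speed
= 300 * 0.6
= 180.0

180.0 DPS


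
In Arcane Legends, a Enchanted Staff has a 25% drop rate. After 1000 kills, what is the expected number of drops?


Expected drops = kills * (drop_rate / 100)
= 1000 * (25 / 100)
= 1000 * 0.25
= 250.0

250.0 drops


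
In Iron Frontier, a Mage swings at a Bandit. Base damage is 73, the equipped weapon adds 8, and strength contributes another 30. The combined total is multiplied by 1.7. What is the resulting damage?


Sum base + weapon + str = 73 + 8 + 30 = 111
Multiply by 1.7:
111 * 1.7 = 188.7

188.7 damage


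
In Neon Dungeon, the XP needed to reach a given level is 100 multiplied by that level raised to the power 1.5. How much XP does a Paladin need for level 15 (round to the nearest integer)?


XP = 100 * level^1.5
Substitute level = 15:
XP = 100 * 15^1.5
= 100 * 58.0948
= 5809

5809 XP


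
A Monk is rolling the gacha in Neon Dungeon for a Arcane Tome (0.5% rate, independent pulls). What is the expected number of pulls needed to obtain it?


Expected pulls for a geometric distribution = 1/p = 100 / rate%
= 100 / 0.5
= 200.0

200.0 pulls


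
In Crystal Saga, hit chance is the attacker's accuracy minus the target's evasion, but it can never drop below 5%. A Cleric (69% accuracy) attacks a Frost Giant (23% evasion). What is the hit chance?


accuracy - evasion = 69 - 23 = 46
Apply floor: max(46, 5) = 46
Hit chance = 46%

46%


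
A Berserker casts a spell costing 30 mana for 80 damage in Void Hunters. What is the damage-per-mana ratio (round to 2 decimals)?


Efficiency = damage / mana
= 80 / 30
= 2.67

2.67 dmg/mana


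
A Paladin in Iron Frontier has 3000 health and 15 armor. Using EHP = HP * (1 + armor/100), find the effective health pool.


EHP = 3000 * (1 + 15/100)
= 3000 * (1 + 0.15)
= 3000 * 1.15
= 3450.0

3450.0 EHP


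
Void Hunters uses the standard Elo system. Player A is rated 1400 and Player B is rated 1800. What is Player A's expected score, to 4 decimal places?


Elo expected score: Ea = 1/(1 + 10^((Rb-Ra)/400))
Rb - Ra = 1800 - 1400 = 400
(Rb-Ra)/400 = 400/400 = 1.0
10^1.0 = 10.0
Ea = 1/(1 + 10.0) = 1/11.0 = 0.0909

0.0909


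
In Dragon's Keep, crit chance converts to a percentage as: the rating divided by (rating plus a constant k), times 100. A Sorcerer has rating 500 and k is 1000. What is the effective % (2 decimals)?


effective% = rating / (rating + k) * 100
= 500 / (500 + 1000) * 100
= 500 / 1500 * 100
= 0.333333 * 100
= 33.33%

33.33%


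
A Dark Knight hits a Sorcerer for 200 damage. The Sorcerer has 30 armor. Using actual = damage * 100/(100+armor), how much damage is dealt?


actual = 200 * 100 / (100 + 30)
= 200 * 100 / 130
= 20000 / 130
= 153.85

153.85 damage


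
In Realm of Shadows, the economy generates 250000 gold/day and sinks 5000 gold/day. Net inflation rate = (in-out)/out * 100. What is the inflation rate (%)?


Net gold = 250000 - 5000 = 245000
Inflation rate = net / sunk * 100 = 245000 / 5000 * 100
= 49.0 * 100
= 4900.00%

4900.00%


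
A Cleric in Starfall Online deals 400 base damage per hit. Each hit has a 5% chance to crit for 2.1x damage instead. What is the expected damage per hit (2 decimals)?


E[dmg] = base * (1 + crit_chance * (crit_mult - 1))
cc as decimal = 5/100 = 0.05
cm - 1 = 2.1 - 1 = 1.1
Bonus factor = 0.05 * 1.1 = 0.055
Total multiplier = 1 + 0.055 = 1.055
Expected damage = 400 * 1.055 = 422.00

422.00 damage


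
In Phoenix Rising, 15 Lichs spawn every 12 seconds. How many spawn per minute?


Spawns per minute = count * (60 / interval)
= 15 * (60 / 12)
= 15 * 5.0
= 75.0

75.0 per minute


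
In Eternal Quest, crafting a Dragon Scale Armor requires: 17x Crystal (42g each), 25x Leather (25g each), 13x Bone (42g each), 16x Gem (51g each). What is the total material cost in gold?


Cost breakdown:
  Crystal: 17 * 42 = 714
  Leather: 25 * 25 = 625
  Bone: 13 * 42 = 546
  Gem: 16 * 51 = 816
Total = 714 + 625 + 546 + 816 = 2701

2701 gold


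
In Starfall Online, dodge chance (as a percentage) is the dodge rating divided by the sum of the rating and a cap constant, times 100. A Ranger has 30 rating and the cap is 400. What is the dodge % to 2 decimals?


dodge% = 30 / (30 + 400) * 100
= 30 / 430 * 100
= 0.069767 * 100
= 6.98%

6.98%


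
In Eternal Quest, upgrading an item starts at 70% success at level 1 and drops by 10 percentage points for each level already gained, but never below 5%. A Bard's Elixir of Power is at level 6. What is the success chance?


raw_rate = 70 - 10 * (6 - 1)
= 70 - 10 * 5
= 70 - 50
= 20
Apply floor: max(20, 5) = 20%

20%


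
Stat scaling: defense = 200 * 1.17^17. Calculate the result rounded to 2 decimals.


value = base * growth^level
= 200 * 1.17^17
= 200 * 14.426456
= 2885.29

2885.29 defense


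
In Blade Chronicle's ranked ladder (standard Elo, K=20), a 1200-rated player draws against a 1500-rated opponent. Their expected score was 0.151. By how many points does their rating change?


Elo update: delta = K * (S - Ea), where S = 0.5 (draws)
S - Ea = 0.5 - 0.151 = 0.349
Rating change = 20 * 0.349
= 6.98

6.98 rating points


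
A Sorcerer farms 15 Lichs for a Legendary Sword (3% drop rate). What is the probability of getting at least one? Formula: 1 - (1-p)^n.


P(at least one) = 1 - P(none) = 1 - (1-p)^n
p = 3/100 = 0.03
1 - p = 0.97
(1 - p)^15 = 0.97^15 = 0.633251
P(at least one) = 1 - 0.633251 = 0.3667

0.3667


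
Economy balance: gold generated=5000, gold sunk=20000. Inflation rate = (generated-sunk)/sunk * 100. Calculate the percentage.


Net gold = 5000 - 20000 = -15000
Inflation rate = net / sunk * 100 = -15000 / 20000 * 100
= -0.75 * 100
= -75.00%

-75.00%


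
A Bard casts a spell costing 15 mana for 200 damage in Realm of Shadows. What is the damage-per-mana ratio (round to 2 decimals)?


Efficiency = damage / mana
= 200 / 15
= 13.33

13.33 dmg/mana


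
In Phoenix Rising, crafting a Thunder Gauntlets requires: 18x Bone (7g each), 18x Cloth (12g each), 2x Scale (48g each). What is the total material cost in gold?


Cost breakdown:
  Bone: 18 * 7 = 126
  Cloth: 18 * 12 = 216
  Scale: 2 * 48 = 96
Total = 126 + 216 + 96 = 438

438 gold


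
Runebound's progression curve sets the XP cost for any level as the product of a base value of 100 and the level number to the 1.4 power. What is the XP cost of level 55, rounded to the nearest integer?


XP = 100 * level^1.4
Substitute level = 55:
XP = 100 * 55^1.4
= 100 * 273.217
= 27322

27322 XP


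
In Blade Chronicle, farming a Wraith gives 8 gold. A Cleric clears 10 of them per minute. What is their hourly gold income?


Gold per minute = 8 * 10 = 80
Gold per hour = 80 * 60 = 4800

4800 gold/hour


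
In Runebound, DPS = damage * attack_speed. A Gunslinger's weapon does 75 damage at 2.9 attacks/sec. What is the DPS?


DPS = damage * attack_speed
= 75 * 2.9
= 217.5

217.5 DPS


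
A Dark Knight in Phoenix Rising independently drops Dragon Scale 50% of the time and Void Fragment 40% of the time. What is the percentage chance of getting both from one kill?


For independent events, P(both) = P(A) * P(B)
= 50% * 40%
= 2000 / 100 %
= 20.0%

20.0%


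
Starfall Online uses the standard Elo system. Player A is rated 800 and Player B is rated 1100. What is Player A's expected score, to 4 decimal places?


Elo expected score: Ea = 1/(1 + 10^((Rb-Ra)/400))
Rb - Ra = 1100 - 800 = 300
(Rb-Ra)/400 = 300/400 = 0.75
10^0.75 = 5.623413
Ea = 1/(1 + 5.623413) = 1/6.623413 = 0.1510

0.1510


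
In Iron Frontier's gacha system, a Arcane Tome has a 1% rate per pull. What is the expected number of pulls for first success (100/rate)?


Expected pulls for a geometric distribution = 1/p = 100 / rate%
= 100 / 1
= 100.0

100.0 pulls


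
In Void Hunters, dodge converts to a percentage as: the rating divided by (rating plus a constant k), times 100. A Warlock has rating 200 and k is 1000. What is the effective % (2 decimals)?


effective% = rating / (rating + k) * 100
= 200 / (200 + 1000) * 100
= 200 / 1200 * 100
= 0.166667 * 100
= 16.67%

16.67%


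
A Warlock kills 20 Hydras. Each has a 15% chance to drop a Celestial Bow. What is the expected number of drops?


Expected drops = kills * (drop_rate / 100)
= 20 * (15 / 100)
= 20 * 0.15
= 3.0

3.0 drops


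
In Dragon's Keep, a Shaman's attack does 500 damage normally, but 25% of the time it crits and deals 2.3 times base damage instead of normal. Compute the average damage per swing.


E[dmg] = base * (1 + crit_chance * (crit_mult - 1))
cc as decimal = 25/100 = 0.25
cm - 1 = 2.3 - 1 = 1.3
Bonus factor = 0.25 * 1.3 = 0.325
Total multiplier = 1 + 0.325 = 1.325
Expected damage = 500 * 1.325 = 662.50

662.50 damage


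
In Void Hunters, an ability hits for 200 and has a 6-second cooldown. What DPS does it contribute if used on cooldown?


DPS = damage / cooldown
= 200 / 6
= 33.33

33.33 DPS


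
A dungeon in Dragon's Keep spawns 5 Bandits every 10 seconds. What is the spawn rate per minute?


Spawns per minute = count * (60 / interval)
= 5 * (60 / 10)
= 5 * 6.0
= 30.0

30.0 per minute


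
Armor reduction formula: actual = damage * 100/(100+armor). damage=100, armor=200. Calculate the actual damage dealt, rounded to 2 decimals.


actual = 100 * 100 / (100 + 200)
= 100 * 100 / 300
= 10000 / 300
= 33.33

33.33 damage


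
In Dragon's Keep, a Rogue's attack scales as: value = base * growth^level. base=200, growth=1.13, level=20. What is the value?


value = base * growth^level
= 200 * 1.13^20
= 200 * 11.523088
= 2304.62

2304.62 attack


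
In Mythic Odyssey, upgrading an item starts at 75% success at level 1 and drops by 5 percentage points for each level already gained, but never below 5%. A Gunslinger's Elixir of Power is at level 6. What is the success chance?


raw_rate = 75 - 5 * (6 - 1)
= 75 - 5 * 5
= 75 - 25
= 50
Apply floor: max(50, 5) = 50%

50%


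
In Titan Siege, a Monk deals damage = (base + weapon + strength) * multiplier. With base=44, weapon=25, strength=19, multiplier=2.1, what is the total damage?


Sum base + weapon + str = 44 + 25 + 19 = 88
Multiply by 2.1:
88 * 2.1 = 184.8

184.8 damage


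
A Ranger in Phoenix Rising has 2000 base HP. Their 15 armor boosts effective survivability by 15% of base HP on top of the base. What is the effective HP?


EHP = 2000 * (1 + 15/100)
= 2000 * (1 + 0.15)
= 2000 * 1.15
= 2300.0

2300.0 EHP


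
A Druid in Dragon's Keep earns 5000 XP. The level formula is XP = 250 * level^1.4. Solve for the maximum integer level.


XP = 250 * level^1.4, so level = (XP / 250)^(1/1.4)
= (5000 / 250)^(1/1.4)
= 20.0^0.7143
= 8.4978
Floor: level = 8

level 8


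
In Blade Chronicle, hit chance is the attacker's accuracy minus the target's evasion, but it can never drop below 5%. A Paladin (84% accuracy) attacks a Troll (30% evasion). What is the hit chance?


accuracy - evasion = 84 - 30 = 54
Apply floor: max(54, 5) = 54
Hit chance = 54%

54%


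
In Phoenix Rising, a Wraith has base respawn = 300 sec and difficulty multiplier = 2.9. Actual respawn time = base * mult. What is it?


Respawn time = base * multiplier
= 300 * 2.9
= 870.0 seconds

870.0 seconds


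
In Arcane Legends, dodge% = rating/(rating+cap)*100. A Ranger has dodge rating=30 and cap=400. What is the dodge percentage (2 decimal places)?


dodge% = 30 / (30 + 400) * 100
= 30 / 430 * 100
= 0.069767 * 100
= 6.98%

6.98%


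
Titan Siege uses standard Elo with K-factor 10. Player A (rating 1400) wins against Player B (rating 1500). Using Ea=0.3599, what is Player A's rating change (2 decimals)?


Elo update: delta = K * (S - Ea), where S = 1 (wins)
S - Ea = 1 - 0.3599 = 0.6401
Rating change = 10 * 0.6401
= 6.40

6.40 rating points


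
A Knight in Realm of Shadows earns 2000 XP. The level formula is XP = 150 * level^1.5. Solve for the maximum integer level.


XP = 150 * level^1.5, so level = (XP / 150)^(1/1.5)
= (2000 / 150)^(1/1.5)
= 13.3333^0.6667
= 5.6229
Floor: level = 5

level 5


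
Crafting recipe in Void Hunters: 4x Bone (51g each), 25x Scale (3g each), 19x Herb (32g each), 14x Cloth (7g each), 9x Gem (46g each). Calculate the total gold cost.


Cost breakdown:
  Bone: 4 * 51 = 204
  Scale: 25 * 3 = 75
  Herb: 19 * 32 = 608
  Cloth: 14 * 7 = 98
  Gem: 9 * 46 = 414
Total = 204 + 75 + 608 + 98 + 414 = 1399

1399 gold


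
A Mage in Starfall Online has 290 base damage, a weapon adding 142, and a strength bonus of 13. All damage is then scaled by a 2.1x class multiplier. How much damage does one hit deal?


Sum base + weapon + str = 290 + 142 + 13 = 445
Multiply by 2.1:
445 * 2.1 = 934.5

934.5 damage


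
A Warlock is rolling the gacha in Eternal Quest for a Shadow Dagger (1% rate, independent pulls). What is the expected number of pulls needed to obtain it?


Expected pulls for a geometric distribution = 1/p = 100 / rate%
= 100 / 1
= 100.0

100.0 pulls


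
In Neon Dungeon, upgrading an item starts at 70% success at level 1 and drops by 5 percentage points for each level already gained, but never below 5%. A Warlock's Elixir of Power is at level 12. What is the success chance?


raw_rate = 70 - 5 * (12 - 1)
= 70 - 5 * 11
= 70 - 55
= 15
Apply floor: max(15, 5) = 15%

15%


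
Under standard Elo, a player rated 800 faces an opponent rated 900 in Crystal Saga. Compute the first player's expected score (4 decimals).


Elo expected score: Ea = 1/(1 + 10^((Rb-Ra)/400))
Rb - Ra = 900 - 800 = 100
(Rb-Ra)/400 = 100/400 = 0.25
10^0.25 = 1.778279
Ea = 1/(1 + 1.778279) = 1/2.778279 = 0.3599

0.3599


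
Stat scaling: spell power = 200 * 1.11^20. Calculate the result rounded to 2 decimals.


value = base * growth^level
= 200 * 1.11^20
= 200 * 8.062312
= 1612.46

1612.46 spell power


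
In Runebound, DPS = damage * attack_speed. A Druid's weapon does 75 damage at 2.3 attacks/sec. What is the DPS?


DPS = damage * attack_speed
= 75 * 2.3
= 172.5

172.5 DPS


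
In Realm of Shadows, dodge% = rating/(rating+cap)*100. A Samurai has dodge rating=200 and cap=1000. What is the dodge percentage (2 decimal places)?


dodge% = 200 / (200 + 1000) * 100
= 200 / 1200 * 100
= 0.166667 * 100
= 16.67%

16.67%


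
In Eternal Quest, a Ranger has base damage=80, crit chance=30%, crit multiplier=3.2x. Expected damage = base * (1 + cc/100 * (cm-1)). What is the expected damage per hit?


E[dmg] = base * (1 + crit_chance * (crit_mult - 1))
cc as decimal = 30/100 = 0.3
cm - 1 = 3.2 - 1 = 2.2
Bonus factor = 0.3 * 2.2 = 0.66
Total multiplier = 1 + 0.66 = 1.66
Expected damage = 80 * 1.66 = 132.80

132.80 damage


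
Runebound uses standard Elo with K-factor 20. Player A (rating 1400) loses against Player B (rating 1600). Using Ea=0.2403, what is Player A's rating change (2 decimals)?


Elo update: delta = K * (S - Ea), where S = 0 (loses)
S - Ea = 0 - 0.2403 = -0.2403
Rating change = 20 * -0.2403
= -4.81

-4.81 rating points


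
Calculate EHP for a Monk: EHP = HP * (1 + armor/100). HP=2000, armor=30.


EHP = 2000 * (1 + 30/100)
= 2000 * (1 + 0.3)
= 2000 * 1.3
= 2600.0

2600.0 EHP


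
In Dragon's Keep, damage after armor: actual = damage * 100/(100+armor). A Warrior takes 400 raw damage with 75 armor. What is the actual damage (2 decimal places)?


actual = 400 * 100 / (100 + 75)
= 400 * 100 / 175
= 40000 / 175
= 228.57

228.57 damage


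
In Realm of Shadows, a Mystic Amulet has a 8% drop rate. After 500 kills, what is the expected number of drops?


Expected drops = kills * (drop_rate / 100)
= 500 * (8 / 100)
= 500 * 0.08
= 40.0

40.0 drops


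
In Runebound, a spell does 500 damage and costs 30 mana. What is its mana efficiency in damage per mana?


Efficiency = damage / mana
= 500 / 30
= 16.67

16.67 dmg/mana


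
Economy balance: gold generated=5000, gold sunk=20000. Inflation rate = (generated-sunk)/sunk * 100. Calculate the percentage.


Net gold = 5000 - 20000 = -15000
Inflation rate = net / sunk * 100 = -15000 / 20000 * 100
= -0.75 * 100
= -75.00%

-75.00%


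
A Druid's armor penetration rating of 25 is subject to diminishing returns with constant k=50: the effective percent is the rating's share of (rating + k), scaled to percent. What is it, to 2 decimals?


effective% = rating / (rating + k) * 100
= 25 / (25 + 50) * 100
= 25 / 75 * 100
= 0.333333 * 100
= 33.33%

33.33%


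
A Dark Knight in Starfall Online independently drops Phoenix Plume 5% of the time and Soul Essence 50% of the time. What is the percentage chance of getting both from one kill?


For independent events, P(both) = P(A) * P(B)
= 5% * 50%
= 250 / 100 %
= 2.5%

2.5%


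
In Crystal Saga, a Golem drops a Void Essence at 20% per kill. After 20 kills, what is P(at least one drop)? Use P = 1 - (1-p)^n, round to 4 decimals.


P(at least one) = 1 - P(none) = 1 - (1-p)^n
p = 20/100 = 0.2
1 - p = 0.8
(1 - p)^20 = 0.8^20 = 0.011529
P(at least one) = 1 - 0.011529 = 0.9885

0.9885


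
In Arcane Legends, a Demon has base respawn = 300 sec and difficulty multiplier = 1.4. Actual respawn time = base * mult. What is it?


Respawn time = base * multiplier
= 300 * 1.4
= 420.0 seconds

420.0 seconds


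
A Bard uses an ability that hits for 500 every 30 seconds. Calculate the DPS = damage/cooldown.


DPS = damage / cooldown
= 500 / 30
= 16.67

16.67 DPS


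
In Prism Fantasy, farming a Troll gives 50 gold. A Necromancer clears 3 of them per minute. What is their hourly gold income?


Gold per minute = 50 * 3 = 150
Gold per hour = 150 * 60 = 9000

9000 gold/hour


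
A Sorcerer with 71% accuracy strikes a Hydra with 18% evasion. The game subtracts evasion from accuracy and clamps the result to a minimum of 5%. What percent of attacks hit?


accuracy - evasion = 71 - 18 = 53
Apply floor: max(53, 5) = 53
Hit chance = 53%

53%


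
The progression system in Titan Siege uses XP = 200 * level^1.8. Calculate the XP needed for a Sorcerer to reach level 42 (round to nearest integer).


XP = 200 * level^1.8
Substitute level = 42:
XP = 200 * 42^1.8
= 200 * 835.312
= 167062

167062 XP


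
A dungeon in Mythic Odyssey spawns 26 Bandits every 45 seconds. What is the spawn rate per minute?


Spawns per minute = count * (60 / interval)
= 26 * (60 / 45)
= 26 * 1.3333
= 34.67

34.67 per minute


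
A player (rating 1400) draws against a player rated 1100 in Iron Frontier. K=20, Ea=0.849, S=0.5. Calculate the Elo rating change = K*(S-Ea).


Elo update: delta = K * (S - Ea), where S = 0.5 (draws)
S - Ea = 0.5 - 0.849 = -0.349
Rating change = 20 * -0.349
= -6.98

-6.98 rating points


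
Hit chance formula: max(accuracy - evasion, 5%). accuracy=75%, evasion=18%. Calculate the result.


accuracy - evasion = 75 - 18 = 57
Apply floor: max(57, 5) = 57
Hit chance = 57%

57%


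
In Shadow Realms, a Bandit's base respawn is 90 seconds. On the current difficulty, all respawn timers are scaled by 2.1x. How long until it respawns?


Respawn time = base * multiplier
= 90 * 2.1
= 189.0 seconds

189.0 seconds


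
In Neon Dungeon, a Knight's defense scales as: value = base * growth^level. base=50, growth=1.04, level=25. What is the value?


value = base * growth^level
= 50 * 1.04^25
= 50 * 2.665836
= 133.29

133.29 defense


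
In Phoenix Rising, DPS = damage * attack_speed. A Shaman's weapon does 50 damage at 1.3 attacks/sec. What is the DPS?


DPS = damage * attack_speed
= 50 * 1.3
= 65.0

65.0 DPS


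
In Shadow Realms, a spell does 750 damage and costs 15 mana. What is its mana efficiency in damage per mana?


Efficiency = damage / mana
= 750 / 15
= 50.00

50.00 dmg/mana


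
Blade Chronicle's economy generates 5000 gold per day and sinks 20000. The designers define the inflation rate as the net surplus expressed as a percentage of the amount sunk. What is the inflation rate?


Net gold = 5000 - 20000 = -15000
Inflation rate = net / sunk * 100 = -15000 / 20000 * 100
= -0.75 * 100
= -75.00%

-75.00%


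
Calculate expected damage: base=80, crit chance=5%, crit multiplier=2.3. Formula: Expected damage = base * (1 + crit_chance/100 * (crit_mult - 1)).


E[dmg] = base * (1 + crit_chance * (crit_mult - 1))
cc as decimal = 5/100 = 0.05
cm - 1 = 2.3 - 1 = 1.3
Bonus factor = 0.05 * 1.3 = 0.065
Total multiplier = 1 + 0.065 = 1.065
Expected damage = 80 * 1.065 = 85.20

85.20 damage


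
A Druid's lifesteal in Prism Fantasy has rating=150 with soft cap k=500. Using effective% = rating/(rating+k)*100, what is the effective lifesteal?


effective% = rating / (rating + k) * 100
= 150 / (150 + 500) * 100
= 150 / 650 * 100
= 0.230769 * 100
= 23.08%

23.08%


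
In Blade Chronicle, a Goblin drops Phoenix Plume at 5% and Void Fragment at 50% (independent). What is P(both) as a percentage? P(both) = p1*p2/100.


For independent events, P(both) = P(A) * P(B)
= 5% * 50%
= 250 / 100 %
= 2.5%

2.5%


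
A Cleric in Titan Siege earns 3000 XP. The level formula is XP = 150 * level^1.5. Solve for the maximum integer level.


XP = 150 * level^1.5, so level = (XP / 150)^(1/1.5)
= (3000 / 150)^(1/1.5)
= 20.0^0.6667
= 7.3681
Floor: level = 7

level 7


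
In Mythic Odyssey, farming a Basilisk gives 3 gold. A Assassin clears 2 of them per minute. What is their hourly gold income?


Gold per minute = 3 * 2 = 6
Gold per hour = 6 * 60 = 360

360 gold/hour


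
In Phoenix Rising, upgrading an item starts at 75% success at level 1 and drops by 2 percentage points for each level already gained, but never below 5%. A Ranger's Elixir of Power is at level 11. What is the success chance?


raw_rate = 75 - 2 * (11 - 1)
= 75 - 2 * 10
= 75 - 20
= 55
Apply floor: max(55, 5) = 55%

55%


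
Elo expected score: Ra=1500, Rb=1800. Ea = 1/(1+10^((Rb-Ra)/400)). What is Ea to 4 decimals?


Elo expected score: Ea = 1/(1 + 10^((Rb-Ra)/400))
Rb - Ra = 1800 - 1500 = 300
(Rb-Ra)/400 = 300/400 = 0.75
10^0.75 = 5.623413
Ea = 1/(1 + 5.623413) = 1/6.623413 = 0.1510

0.1510


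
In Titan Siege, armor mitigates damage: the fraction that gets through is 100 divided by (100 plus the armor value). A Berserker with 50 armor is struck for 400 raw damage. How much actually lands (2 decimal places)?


actual = 400 * 100 / (100 + 50)
= 400 * 100 / 150
= 40000 / 150
= 266.67

266.67 damage
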